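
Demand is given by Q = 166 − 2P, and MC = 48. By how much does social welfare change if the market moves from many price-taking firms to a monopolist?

Inverting demand: P = 83 − 0.5Q.
Perfect competition: P = MC = 48, so 83 − 0.5Q = 48 and Q = 70.
CS = ½·(83 − 48)·70 = 1225; PS = (48 − 48)·70 = 0; TS = 1225.
The monopolist equates marginal revenue to marginal cost: 83 − Q = 48, so Q = 35. From demand, P = 65.5.
CS = ½·(83 − 65.5)·35 = 306.25; PS = (65.5 − 48)·35 = 612.5; TS = 918.75.
Change in social welfare: 918.75 − 1225 = −306.25.

TS falls by 306.25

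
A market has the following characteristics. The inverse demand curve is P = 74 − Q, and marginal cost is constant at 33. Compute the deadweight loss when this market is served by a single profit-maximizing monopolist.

DWL = 210.125

Under competition P = MC = 33, so Q = (74 − 33)/1 = 41.
Monopoly sets MR = MC: 74 − 2Q = 33 ⇒ Q = 20.5, P = 74 − 20.5 = 53.5.
DWL is the triangle between Q = 20.5 and Q = 41: ½·(41 − 20.5)·(53.5 − 33) = 210.125.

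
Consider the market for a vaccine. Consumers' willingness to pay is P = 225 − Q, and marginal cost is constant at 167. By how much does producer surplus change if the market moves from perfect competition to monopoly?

Under competition P = MC = 167, so Q = (225 − 167)/1 = 58.
PS = (167 − 167)·58 = 0.
The monopolist equates marginal revenue to marginal cost: 225 − 2Q = 167, so Q = 29. From demand, P = 196.
PS = (196 − 167)·29 = 841.
Change in producer surplus: 841 − 0 = 841.

PS rises by 841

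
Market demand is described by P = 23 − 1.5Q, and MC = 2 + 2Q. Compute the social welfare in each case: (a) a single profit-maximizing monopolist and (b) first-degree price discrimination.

Monopoly: TS = 57.33; Perfect PD: TS = 63

The monopolist equates marginal revenue to marginal cost: 23 − 3Q = 2 + 2Q, so Q = 4.2. From demand, P = 16.7.
CS = ½·(23 − 16.7)·4.2 = 13.23; PS = (16.7·4.2 − 2·4.2 − ½·2·4.2²) = 44.1; TS = 57.33.
With perfect price discrimination, output is the efficient level Q = 6 (where demand meets MC), but every buyer pays their willingness to pay: CS = 0 and PS = total surplus.
TS = 63 (equal to competitive TS).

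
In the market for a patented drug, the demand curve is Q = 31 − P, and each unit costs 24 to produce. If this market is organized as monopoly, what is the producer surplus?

Inverting demand: P = 31 − Q.
The monopolist equates marginal revenue to marginal cost: 31 − 2Q = 24, so Q = 3.5. From demand, P = 27.5.
PS = (27.5 − 24)·3.5 = 12.25.

PS = 12.25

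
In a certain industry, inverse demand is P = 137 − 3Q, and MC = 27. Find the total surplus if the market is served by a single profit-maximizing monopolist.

TS = 1512.5

The monopolist equates marginal revenue to marginal cost: 137 − 6Q = 27, so Q = 55/3. From demand, P = 82.
CS = ½·(137 − 82)·55/3 = 3025/6; PS = (82 − 27)·55/3 = 3025/3; TS = 1512.5.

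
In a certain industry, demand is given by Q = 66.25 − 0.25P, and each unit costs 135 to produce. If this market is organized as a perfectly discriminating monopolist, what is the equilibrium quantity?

Inverting demand: P = 265 − 4Q.
Under first-degree price discrimination the firm charges each unit its demand price and produces up to where P = MC, i.e. Q = 32.5. Consumer surplus is zero; producer surplus equals total surplus.

Q = 32.5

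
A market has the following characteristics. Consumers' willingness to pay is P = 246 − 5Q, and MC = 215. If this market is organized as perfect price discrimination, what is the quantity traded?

With perfect price discrimination, output is the efficient level Q = 6.2 (where demand meets MC), but every buyer pays their willingness to pay: CS = 0 and PS = total surplus.

Q = 6.2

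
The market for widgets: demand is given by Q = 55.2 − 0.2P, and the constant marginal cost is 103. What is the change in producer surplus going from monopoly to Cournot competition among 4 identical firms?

Inverting demand: P = 276 − 5Q.
The monopolist equates marginal revenue to marginal cost: 276 − 10Q = 103, so Q = 17.3. From demand, P = 189.5.
PS = (189.5 − 103)·17.3 = 1496.45.
In a 4-firm Cournot equilibrium, symmetry and the first-order condition give q = (276 − 103)/(25) = 6.92. So Q = 27.68 and P = 137.6.
PS = (137.6 − 103)·27.68 = 957.728.
Change in producer surplus: 957.728 − 1496.45 = −538.722.

PS falls by 538.722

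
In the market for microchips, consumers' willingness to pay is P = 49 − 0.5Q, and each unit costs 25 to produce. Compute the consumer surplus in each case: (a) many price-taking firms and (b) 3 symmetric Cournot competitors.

Competition: CS = 576; Cournot: CS = 324

Under competition P = MC = 25, so Q = (49 − 25)/0.5 = 48.
CS = ½·(49 − 25)·48 = 576.
Cournot with 3 identical firms: the symmetric best-response condition is 49 − 2q = 25. Each firm produces q = 12, total output Q = 36, price P = 31.
CS = ½·(49 − 31)·36 = 324.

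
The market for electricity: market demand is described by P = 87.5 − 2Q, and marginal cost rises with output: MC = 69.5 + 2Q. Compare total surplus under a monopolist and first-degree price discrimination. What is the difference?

TS rises by 4.5

A monopolist chooses Q where MR = MC. MR = 87.5 − 4Q; setting this equal to 69.5 + 2Q gives Q = 3 and P = 81.5.
CS = ½·(87.5 − 81.5)·3 = 9; PS = (81.5·3 − 69.5·3 − ½·2·3²) = 27; TS = 36.
With perfect price discrimination, output is the efficient level Q = 4.5 (where demand meets MC), but every buyer pays their willingness to pay: CS = 0 and PS = total surplus.
TS = 40.5 (equal to competitive TS).
Change in total surplus: 40.5 − 36 = 4.5.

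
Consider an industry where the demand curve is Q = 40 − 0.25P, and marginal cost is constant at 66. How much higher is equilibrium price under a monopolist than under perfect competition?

P rises by 47

Inverting demand: P = 160 − 4Q.
Competitive firms price at marginal cost: P = 66, giving Q = 23.5.
The monopolist equates marginal revenue to marginal cost: 160 − 8Q = 66, so Q = 11.75. From demand, P = 113.
Change in equilibrium price: 113 − 66 = 47.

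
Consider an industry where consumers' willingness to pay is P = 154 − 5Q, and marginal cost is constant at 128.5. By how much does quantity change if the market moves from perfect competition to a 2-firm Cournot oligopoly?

Q falls by 1.7

Perfect competition: P = MC = 128.5, so 154 − 5Q = 128.5 and Q = 5.1.
Cournot with 2 identical firms: the symmetric best-response condition is 154 − 15q = 128.5. Each firm produces q = 1.7, total output Q = 3.4, price P = 137.
Change in quantity: 3.4 − 5.1 = −1.7.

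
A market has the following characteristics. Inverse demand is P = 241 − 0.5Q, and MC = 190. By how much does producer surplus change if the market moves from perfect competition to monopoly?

PS rises by 1300.5

Competitive firms price at marginal cost: P = 190, giving Q = 102.
PS = (190 − 190)·102 = 0.
Monopoly sets MR = MC: 241 − Q = 190 ⇒ Q = 51, P = 241 − 0.5·51 = 215.5.
PS = (215.5 − 190)·51 = 1300.5.
Change in producer surplus: 1300.5 − 0 = 1300.5.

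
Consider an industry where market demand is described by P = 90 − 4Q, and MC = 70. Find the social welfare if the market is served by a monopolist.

The monopolist equates marginal revenue to marginal cost: 90 − 8Q = 70, so Q = 2.5. From demand, P = 80.
CS = ½·(90 − 80)·2.5 = 12.5; PS = (80 − 70)·2.5 = 25; TS = 37.5.

TS = 37.5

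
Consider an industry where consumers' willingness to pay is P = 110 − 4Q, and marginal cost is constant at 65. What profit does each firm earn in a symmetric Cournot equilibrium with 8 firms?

In a 8-firm Cournot equilibrium, symmetry and the first-order condition give q = (110 − 65)/(36) = 1.25. So Q = 10 and P = 70.
Each firm's profit = (70 − 65)·1.25 = 6.25.

π_i = 6.25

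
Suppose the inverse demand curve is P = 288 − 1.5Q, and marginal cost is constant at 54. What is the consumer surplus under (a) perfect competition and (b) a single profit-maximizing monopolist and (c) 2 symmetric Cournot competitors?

Under competition P = MC = 54, so Q = (288 − 54)/1.5 = 156.
CS = ½·(288 − 54)·156 = 18252.
The monopolist equates marginal revenue to marginal cost: 288 − 3Q = 54, so Q = 78. From demand, P = 171.
CS = ½·(288 − 171)·78 = 4563.
In a 2-firm Cournot equilibrium, symmetry and the first-order condition give q = (288 − 54)/(4.5) = 52. So Q = 104 and P = 132.
CS = ½·(288 − 132)·104 = 8112.

Competition: CS = 18252; Monopoly: CS = 4563; Cournot: CS = 8112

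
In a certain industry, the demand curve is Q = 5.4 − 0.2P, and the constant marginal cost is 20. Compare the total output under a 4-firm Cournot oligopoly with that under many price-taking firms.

Inverting demand: P = 27 − 5Q.
Cournot with 4 identical firms: the symmetric best-response condition is 27 − 25q = 20. Each firm produces q = 0.28, total output Q = 1.12, price P = 21.4.
Competitive firms price at marginal cost: P = 20, giving Q = 1.4.

Cournot: Q = 1.12; Competition: Q = 1.4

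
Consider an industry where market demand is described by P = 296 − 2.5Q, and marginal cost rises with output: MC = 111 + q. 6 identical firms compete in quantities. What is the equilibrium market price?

Cournot with 6 identical firms: the symmetric best-response condition is 296 − 17.5q = 111 + q. Each firm produces q = 10, total output Q = 60, price P = 146.

P = 146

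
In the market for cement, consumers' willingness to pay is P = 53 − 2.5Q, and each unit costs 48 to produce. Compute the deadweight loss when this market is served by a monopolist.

DWL = 1.25

Competitive firms price at marginal cost: P = 48, giving Q = 2.
The monopolist equates marginal revenue to marginal cost: 53 − 5Q = 48, so Q = 1. From demand, P = 50.5.
DWL is the triangle between Q = 1 and Q = 2: ½·(2 − 1)·(50.5 − 48) = 1.25.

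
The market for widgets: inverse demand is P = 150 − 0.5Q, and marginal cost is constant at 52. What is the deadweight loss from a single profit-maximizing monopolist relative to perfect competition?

DWL = 2401

Under competition P = MC = 52, so Q = (150 − 52)/0.5 = 196.
A monopolist chooses Q where MR = MC. MR = 150 − Q; setting this equal to 52 gives Q = 98 and P = 101.
DWL is the triangle between Q = 98 and Q = 196: ½·(196 − 98)·(101 − 52) = 2401.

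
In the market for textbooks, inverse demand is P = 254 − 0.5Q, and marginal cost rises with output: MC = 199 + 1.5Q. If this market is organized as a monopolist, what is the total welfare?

Monopoly sets MR = MC: 254 − Q = 199 + 1.5Q ⇒ Q = 22, P = 254 − 0.5·22 = 243.
CS = ½·(254 − 243)·22 = 121; PS = (243·22 − 199·22 − ½·1.5·22²) = 605; TS = 726.

TS = 726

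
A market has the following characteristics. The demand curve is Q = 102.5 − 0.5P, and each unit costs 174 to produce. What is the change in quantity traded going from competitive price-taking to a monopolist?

Inverting demand: P = 205 − 2Q.
Under competition P = MC = 174, so Q = (205 − 174)/2 = 15.5.
The monopolist equates marginal revenue to marginal cost: 205 − 4Q = 174, so Q = 7.75. From demand, P = 189.5.
Change in quantity traded: 7.75 − 15.5 = −7.75.

Q falls by 7.75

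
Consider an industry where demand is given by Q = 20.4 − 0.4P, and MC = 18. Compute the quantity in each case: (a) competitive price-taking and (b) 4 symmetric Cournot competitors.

Inverting demand: P = 51 − 2.5Q.
Under competition P = MC = 18, so Q = (51 − 18)/2.5 = 13.2.
Cournot with 4 identical firms: the symmetric best-response condition is 51 − 12.5q = 18. Each firm produces q = 2.64, total output Q = 10.56, price P = 24.6.

Competition: Q = 13.2; Cournot: Q = 10.56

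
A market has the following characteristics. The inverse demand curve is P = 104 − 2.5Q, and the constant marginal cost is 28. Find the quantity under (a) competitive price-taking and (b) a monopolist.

Competition: Q = 30.4; Monopoly: Q = 15.2

Perfect competition: P = MC = 28, so 104 − 2.5Q = 28 and Q = 30.4.
Monopoly sets MR = MC: 104 − 5Q = 28 ⇒ Q = 15.2, P = 104 − 2.5·15.2 = 66.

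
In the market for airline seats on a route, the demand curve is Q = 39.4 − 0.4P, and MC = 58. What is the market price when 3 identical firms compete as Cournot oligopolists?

Inverting demand: P = 98.5 − 2.5Q.
With 3 symmetric Cournot firms, each firm's FOC gives 98.5 − 10q = 58, so q = 4.05, Q = 3·4.05 = 12.15, and P = 68.125.

P = 68.125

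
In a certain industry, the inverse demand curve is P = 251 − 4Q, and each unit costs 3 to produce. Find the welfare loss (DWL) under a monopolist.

Competitive firms price at marginal cost: P = 3, giving Q = 62.
Monopoly sets MR = MC: 251 − 8Q = 3 ⇒ Q = 31, P = 251 − 4·31 = 127.
DWL is the triangle between Q = 31 and Q = 62: ½·(62 − 31)·(127 − 3) = 1922.

DWL = 1922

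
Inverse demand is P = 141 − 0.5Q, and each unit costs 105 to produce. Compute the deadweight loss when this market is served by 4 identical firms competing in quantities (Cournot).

DWL = 51.84

Under competition P = MC = 105, so Q = (141 − 105)/0.5 = 72.
In a 4-firm Cournot equilibrium, symmetry and the first-order condition give q = (141 − 105)/(2.5) = 14.4. So Q = 57.6 and P = 112.2.
DWL is the triangle between Q = 57.6 and Q = 72: ½·(72 − 57.6)·(112.2 − 105) = 51.84.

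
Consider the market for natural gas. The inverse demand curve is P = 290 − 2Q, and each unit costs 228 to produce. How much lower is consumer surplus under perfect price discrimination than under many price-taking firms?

Consumer surplus falls by 961

Under competition P = MC = 228, so Q = (290 − 228)/2 = 31.
CS = ½·(290 − 228)·31 = 961.
A perfectly discriminating monopolist sells every unit with P(Q) ≥ MC(Q), so output equals the competitive quantity Q = 31. Each buyer pays their reservation price, so CS = 0 and the firm captures all surplus.
CS = 0.
Change in consumer surplus: 0 − 961 = −961.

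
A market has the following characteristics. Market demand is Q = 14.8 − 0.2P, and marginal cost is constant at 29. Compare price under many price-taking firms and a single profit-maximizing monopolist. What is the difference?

Price rises by 22.5

Inverting demand: P = 74 − 5Q.
Perfect competition: P = MC = 29, so 74 − 5Q = 29 and Q = 9.
Monopoly sets MR = MC: 74 − 10Q = 29 ⇒ Q = 4.5, P = 74 − 5·4.5 = 51.5.
Change in price: 51.5 − 29 = 22.5.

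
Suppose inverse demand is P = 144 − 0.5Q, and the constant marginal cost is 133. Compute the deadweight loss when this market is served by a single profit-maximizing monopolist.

Under competition P = MC = 133, so Q = (144 − 133)/0.5 = 22.
The monopolist equates marginal revenue to marginal cost: 144 − Q = 133, so Q = 11. From demand, P = 138.5.
DWL is the triangle between Q = 11 and Q = 22: ½·(22 − 11)·(138.5 − 133) = 30.25.

DWL = 30.25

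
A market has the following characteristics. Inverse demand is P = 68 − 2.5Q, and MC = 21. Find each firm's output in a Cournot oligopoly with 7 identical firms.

In a 7-firm Cournot equilibrium, symmetry and the first-order condition give q = (68 − 21)/(20) = 2.35. So Q = 16.45 and P = 26.875.

q_i = 2.35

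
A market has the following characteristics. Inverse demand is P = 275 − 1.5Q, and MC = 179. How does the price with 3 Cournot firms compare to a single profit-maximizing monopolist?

Cournot: P = 203; Monopoly: P = 227

With 3 symmetric Cournot firms, each firm's FOC gives 275 − 6q = 179, so q = 16, Q = 3·16 = 48, and P = 203.
A monopolist chooses Q where MR = MC. MR = 275 − 3Q; setting this equal to 179 gives Q = 32 and P = 227.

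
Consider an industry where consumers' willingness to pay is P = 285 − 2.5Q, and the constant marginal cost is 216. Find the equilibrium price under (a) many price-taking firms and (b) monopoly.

Competition: P = 216; Monopoly: P = 250.5

Competitive firms price at marginal cost: P = 216, giving Q = 27.6.
A monopolist chooses Q where MR = MC. MR = 285 − 5Q; setting this equal to 216 gives Q = 13.8 and P = 250.5.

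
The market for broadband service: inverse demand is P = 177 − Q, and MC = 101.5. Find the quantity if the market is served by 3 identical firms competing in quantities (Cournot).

Q = 56.625

Cournot with 3 identical firms: the symmetric best-response condition is 177 − 4q = 101.5. Each firm produces q = 18.875, total output Q = 56.625, price P = 120.375.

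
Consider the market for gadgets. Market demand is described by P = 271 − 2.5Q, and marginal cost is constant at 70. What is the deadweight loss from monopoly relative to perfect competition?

Under competition P = MC = 70, so Q = (271 − 70)/2.5 = 80.4.
The monopolist equates marginal revenue to marginal cost: 271 − 5Q = 70, so Q = 40.2. From demand, P = 170.5.
DWL is the triangle between Q = 40.2 and Q = 80.4: ½·(80.4 − 40.2)·(170.5 − 70) = 2020.05.

DWL = 2020.05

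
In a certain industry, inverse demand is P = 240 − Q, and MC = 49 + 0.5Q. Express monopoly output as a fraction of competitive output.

A monopolist chooses Q where MR = MC. MR = 240 − 2Q; setting this equal to 49 + 0.5Q gives Q = 76.4 and P = 163.6.
Under competition P = MC: 240 − Q = 49 + 0.5Q ⇒ Q = 382/3, P = 338/3.
Ratio Q_m/Q_c = 76.4/(382/3) = 0.6.

Q_m/Q_c = 0.6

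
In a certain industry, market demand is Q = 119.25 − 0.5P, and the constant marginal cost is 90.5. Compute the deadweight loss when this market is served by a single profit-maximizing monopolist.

Inverting demand: P = 238.5 − 2Q.
Competitive firms price at marginal cost: P = 90.5, giving Q = 74.
Monopoly sets MR = MC: 238.5 − 4Q = 90.5 ⇒ Q = 37, P = 238.5 − 2·37 = 164.5.
DWL is the triangle between Q = 37 and Q = 74: ½·(74 − 37)·(164.5 − 90.5) = 1369.

DWL = 1369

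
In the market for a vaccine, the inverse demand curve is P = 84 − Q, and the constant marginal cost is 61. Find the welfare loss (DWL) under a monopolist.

DWL = 66.125

Competitive firms price at marginal cost: P = 61, giving Q = 23.
The monopolist equates marginal revenue to marginal cost: 84 − 2Q = 61, so Q = 11.5. From demand, P = 72.5.
DWL is the triangle between Q = 11.5 and Q = 23: ½·(23 − 11.5)·(72.5 − 61) = 66.125.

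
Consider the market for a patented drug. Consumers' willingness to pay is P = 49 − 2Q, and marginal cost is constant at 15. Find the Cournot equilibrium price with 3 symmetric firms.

P = 23.5

In a 3-firm Cournot equilibrium, symmetry and the first-order condition give q = (49 − 15)/(8) = 4.25. So Q = 12.75 and P = 23.5.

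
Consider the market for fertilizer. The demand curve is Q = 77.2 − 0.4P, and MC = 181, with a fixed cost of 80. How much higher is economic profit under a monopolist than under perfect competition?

Inverting demand: P = 193 − 2.5Q.
Under competition P = MC = 181, so Q = (193 − 181)/2.5 = 4.8.
Profit = (181 − 181)·4.8 − 80 = −80.
A monopolist chooses Q where MR = MC. MR = 193 − 5Q; setting this equal to 181 gives Q = 2.4 and P = 187.
Profit = (187 − 181)·2.4 − 80 = −65.6.
Change in economic profit: −65.6 − −80 = 14.4.

π rises by 14.4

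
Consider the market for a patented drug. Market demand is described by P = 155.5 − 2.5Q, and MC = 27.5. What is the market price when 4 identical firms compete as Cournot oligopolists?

Cournot with 4 identical firms: the symmetric best-response condition is 155.5 − 12.5q = 27.5. Each firm produces q = 10.24, total output Q = 40.96, price P = 53.1.

P = 53.1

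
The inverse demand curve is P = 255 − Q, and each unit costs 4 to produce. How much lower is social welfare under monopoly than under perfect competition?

Social welfare falls by 7875.125

Perfect competition: P = MC = 4, so 255 − Q = 4 and Q = 251.
CS = ½·(255 − 4)·251 = 31500.5; PS = (4 − 4)·251 = 0; TS = 31500.5.
The monopolist equates marginal revenue to marginal cost: 255 − 2Q = 4, so Q = 125.5. From demand, P = 129.5.
CS = ½·(255 − 129.5)·125.5 = 7875.125; PS = (129.5 − 4)·125.5 = 15750.25; TS = 23625.375.
Change in social welfare: 23625.375 − 31500.5 = −7875.125.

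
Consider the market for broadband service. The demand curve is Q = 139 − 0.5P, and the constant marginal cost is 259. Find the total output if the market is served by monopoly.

Inverting demand: P = 278 − 2Q.
A monopolist chooses Q where MR = MC. MR = 278 − 4Q; setting this equal to 259 gives Q = 4.75 and P = 268.5.

Q = 4.75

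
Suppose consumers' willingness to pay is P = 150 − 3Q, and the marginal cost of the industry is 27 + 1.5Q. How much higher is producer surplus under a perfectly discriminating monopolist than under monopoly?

Producer surplus rises by 672.4

Monopoly sets MR = MC: 150 − 6Q = 27 + 1.5Q ⇒ Q = 16.4, P = 150 − 3·16.4 = 100.8.
PS = P·Q − VC(Q) = 100.8·16.4 − (27·16.4 + ½·1.5·16.4²) = 1008.6.
With perfect price discrimination, output is the efficient level Q = 82/3 (where demand meets MC), but every buyer pays their willingness to pay: CS = 0 and PS = total surplus.
PS = ½·(150 − 27)·82/3 = 1681.
Change in producer surplus: 1681 − 1008.6 = 672.4.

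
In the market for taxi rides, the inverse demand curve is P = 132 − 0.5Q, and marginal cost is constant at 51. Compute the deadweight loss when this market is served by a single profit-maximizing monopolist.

DWL = 1640.25

Perfect competition: P = MC = 51, so 132 − 0.5Q = 51 and Q = 162.
A monopolist chooses Q where MR = MC. MR = 132 − Q; setting this equal to 51 gives Q = 81 and P = 91.5.
DWL is the triangle between Q = 81 and Q = 162: ½·(162 − 81)·(91.5 − 51) = 1640.25.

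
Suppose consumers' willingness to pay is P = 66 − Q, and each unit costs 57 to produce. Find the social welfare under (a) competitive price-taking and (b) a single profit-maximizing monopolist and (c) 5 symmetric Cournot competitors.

Under competition P = MC = 57, so Q = (66 − 57)/1 = 9.
CS = ½·(66 − 57)·9 = 40.5; PS = (57 − 57)·9 = 0; TS = 40.5.
A monopolist chooses Q where MR = MC. MR = 66 − 2Q; setting this equal to 57 gives Q = 4.5 and P = 61.5.
CS = ½·(66 − 61.5)·4.5 = 10.125; PS = (61.5 − 57)·4.5 = 20.25; TS = 30.375.
Cournot with 5 identical firms: the symmetric best-response condition is 66 − 6q = 57. Each firm produces q = 1.5, total output Q = 7.5, price P = 58.5.
CS = ½·(66 − 58.5)·7.5 = 28.125; PS = (58.5 − 57)·7.5 = 11.25; TS = 39.375.

Competition: TS = 40.5; Monopoly: TS = 30.375; Cournot: TS = 39.375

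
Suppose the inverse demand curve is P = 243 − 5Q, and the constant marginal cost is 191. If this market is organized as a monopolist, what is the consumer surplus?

The monopolist equates marginal revenue to marginal cost: 243 − 10Q = 191, so Q = 5.2. From demand, P = 217.
CS = ½·(243 − 217)·5.2 = 67.6.

CS = 67.6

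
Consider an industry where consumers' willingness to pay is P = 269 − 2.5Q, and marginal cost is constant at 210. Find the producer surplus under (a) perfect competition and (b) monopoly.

Perfect competition: P = MC = 210, so 269 − 2.5Q = 210 and Q = 23.6.
PS = (210 − 210)·23.6 = 0.
The monopolist equates marginal revenue to marginal cost: 269 − 5Q = 210, so Q = 11.8. From demand, P = 239.5.
PS = (239.5 − 210)·11.8 = 348.1.

Competition: PS = 0; Monopoly: PS = 348.1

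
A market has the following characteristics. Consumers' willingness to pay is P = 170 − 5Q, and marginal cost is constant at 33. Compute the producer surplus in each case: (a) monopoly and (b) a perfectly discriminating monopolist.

A monopolist chooses Q where MR = MC. MR = 170 − 10Q; setting this equal to 33 gives Q = 13.7 and P = 101.5.
PS = (101.5 − 33)·13.7 = 938.45.
A perfectly discriminating monopolist sells every unit with P(Q) ≥ MC(Q), so output equals the competitive quantity Q = 27.4. Each buyer pays their reservation price, so CS = 0 and the firm captures all surplus.
PS = ½·(170 − 33)·27.4 = 1876.9.

Monopoly: PS = 938.45; Perfect PD: PS = 1876.9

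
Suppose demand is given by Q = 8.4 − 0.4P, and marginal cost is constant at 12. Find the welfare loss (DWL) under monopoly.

DWL = 4.05

Inverting demand: P = 21 − 2.5Q.
Perfect competition: P = MC = 12, so 21 − 2.5Q = 12 and Q = 3.6.
The monopolist equates marginal revenue to marginal cost: 21 − 5Q = 12, so Q = 1.8. From demand, P = 16.5.
DWL is the triangle between Q = 1.8 and Q = 3.6: ½·(3.6 − 1.8)·(16.5 − 12) = 4.05.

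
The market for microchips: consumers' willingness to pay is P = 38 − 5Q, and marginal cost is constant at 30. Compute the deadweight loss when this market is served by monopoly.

DWL = 1.6

Under competition P = MC = 30, so Q = (38 − 30)/5 = 1.6.
The monopolist equates marginal revenue to marginal cost: 38 − 10Q = 30, so Q = 0.8. From demand, P = 34.
DWL is the triangle between Q = 0.8 and Q = 1.6: ½·(1.6 − 0.8)·(34 − 30) = 1.6.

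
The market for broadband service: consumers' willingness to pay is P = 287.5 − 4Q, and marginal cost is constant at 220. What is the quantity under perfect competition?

Under competition P = MC = 220, so Q = (287.5 − 220)/4 = 16.875.

Q = 16.875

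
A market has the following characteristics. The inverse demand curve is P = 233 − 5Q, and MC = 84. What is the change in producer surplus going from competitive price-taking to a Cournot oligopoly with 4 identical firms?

PS rises by 710.432

Perfect competition: P = MC = 84, so 233 − 5Q = 84 and Q = 29.8.
PS = (84 − 84)·29.8 = 0.
In a 4-firm Cournot equilibrium, symmetry and the first-order condition give q = (233 − 84)/(25) = 5.96. So Q = 23.84 and P = 113.8.
PS = (113.8 − 84)·23.84 = 710.432.
Change in producer surplus: 710.432 − 0 = 710.432.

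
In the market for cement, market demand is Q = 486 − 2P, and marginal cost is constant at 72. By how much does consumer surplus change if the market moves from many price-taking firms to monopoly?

Inverting demand: P = 243 − 0.5Q.
Under competition P = MC = 72, so Q = (243 − 72)/0.5 = 342.
CS = ½·(243 − 72)·342 = 29241.
The monopolist equates marginal revenue to marginal cost: 243 − Q = 72, so Q = 171. From demand, P = 157.5.
CS = ½·(243 − 157.5)·171 = 7310.25.
Change in consumer surplus: 7310.25 − 29241 = −21930.75.

Consumer surplus falls by 21930.75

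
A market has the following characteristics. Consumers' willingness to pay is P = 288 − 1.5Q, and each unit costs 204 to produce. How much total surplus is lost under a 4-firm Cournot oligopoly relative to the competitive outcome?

Competitive firms price at marginal cost: P = 204, giving Q = 56.
In a 4-firm Cournot equilibrium, symmetry and the first-order condition give q = (288 − 204)/(7.5) = 11.2. So Q = 44.8 and P = 220.8.
DWL is the triangle between Q = 44.8 and Q = 56: ½·(56 − 44.8)·(220.8 − 204) = 94.08.

DWL = 94.08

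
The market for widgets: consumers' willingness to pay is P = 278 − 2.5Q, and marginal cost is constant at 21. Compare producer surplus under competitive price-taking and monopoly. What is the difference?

Perfect competition: P = MC = 21, so 278 − 2.5Q = 21 and Q = 102.8.
PS = (21 − 21)·102.8 = 0.
The monopolist equates marginal revenue to marginal cost: 278 − 5Q = 21, so Q = 51.4. From demand, P = 149.5.
PS = (149.5 − 21)·51.4 = 6604.9.
Change in producer surplus: 6604.9 − 0 = 6604.9.

PS rises by 6604.9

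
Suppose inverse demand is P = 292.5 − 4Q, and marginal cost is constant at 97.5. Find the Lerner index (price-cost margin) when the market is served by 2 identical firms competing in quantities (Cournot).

Lerner index = 0.4

In a 2-firm Cournot equilibrium, symmetry and the first-order condition give q = (292.5 − 97.5)/(12) = 16.25. So Q = 32.5 and P = 162.5.
Lerner index = (P − MC)/P = (162.5 − 97.5)/162.5 = 0.4.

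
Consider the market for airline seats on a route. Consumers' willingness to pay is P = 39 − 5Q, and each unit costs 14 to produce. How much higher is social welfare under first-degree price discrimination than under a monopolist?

Social welfare rises by 15.625

The monopolist equates marginal revenue to marginal cost: 39 − 10Q = 14, so Q = 2.5. From demand, P = 26.5.
CS = ½·(39 − 26.5)·2.5 = 15.625; PS = (26.5 − 14)·2.5 = 31.25; TS = 46.875.
Under first-degree price discrimination the firm charges each unit its demand price and produces up to where P = MC, i.e. Q = 5. Consumer surplus is zero; producer surplus equals total surplus.
TS = 62.5 (equal to competitive TS).
Change in social welfare: 62.5 − 46.875 = 15.625.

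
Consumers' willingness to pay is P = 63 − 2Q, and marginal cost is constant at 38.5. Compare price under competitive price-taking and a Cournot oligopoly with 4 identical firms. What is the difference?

Perfect competition: P = MC = 38.5, so 63 − 2Q = 38.5 and Q = 12.25.
With 4 symmetric Cournot firms, each firm's FOC gives 63 − 10q = 38.5, so q = 2.45, Q = 4·2.45 = 9.8, and P = 43.4.
Change in price: 43.4 − 38.5 = 4.9.

Price rises by 4.9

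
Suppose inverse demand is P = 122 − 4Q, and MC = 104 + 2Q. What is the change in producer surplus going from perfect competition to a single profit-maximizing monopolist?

Competitive equilibrium sets price equal to marginal cost: 122 − 4Q = 104 + 2Q, so Q = 3 and P = 110.
PS = P·Q − VC(Q) = 110·3 − (104·3 + ½·2·3²) = 9.
The monopolist equates marginal revenue to marginal cost: 122 − 8Q = 104 + 2Q, so Q = 1.8. From demand, P = 114.8.
PS = P·Q − VC(Q) = 114.8·1.8 − (104·1.8 + ½·2·1.8²) = 16.2.
Change in producer surplus: 16.2 − 9 = 7.2.

PS rises by 7.2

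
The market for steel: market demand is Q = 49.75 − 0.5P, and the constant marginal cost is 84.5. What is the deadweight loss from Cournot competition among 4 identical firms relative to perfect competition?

Inverting demand: P = 99.5 − 2Q.
Competitive firms price at marginal cost: P = 84.5, giving Q = 7.5.
Cournot with 4 identical firms: the symmetric best-response condition is 99.5 − 10q = 84.5. Each firm produces q = 1.5, total output Q = 6, price P = 87.5.
DWL is the triangle between Q = 6 and Q = 7.5: ½·(7.5 − 6)·(87.5 − 84.5) = 2.25.

DWL = 2.25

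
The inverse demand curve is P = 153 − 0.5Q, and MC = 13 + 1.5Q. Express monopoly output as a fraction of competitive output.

Q_m/Q_c = 0.8

The monopolist equates marginal revenue to marginal cost: 153 − Q = 13 + 1.5Q, so Q = 56. From demand, P = 125.
Under competition P = MC: 153 − 0.5Q = 13 + 1.5Q ⇒ Q = 70, P = 118.
Ratio Q_m/Q_c = 56/70 = 0.8.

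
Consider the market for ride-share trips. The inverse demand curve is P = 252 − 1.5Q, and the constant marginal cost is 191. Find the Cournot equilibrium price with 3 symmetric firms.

P = 206.25

With 3 symmetric Cournot firms, each firm's FOC gives 252 − 6q = 191, so q = 61/6, Q = 3·61/6 = 30.5, and P = 206.25.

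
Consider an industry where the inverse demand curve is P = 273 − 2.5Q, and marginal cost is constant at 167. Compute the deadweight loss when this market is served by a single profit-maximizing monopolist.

Under competition P = MC = 167, so Q = (273 − 167)/2.5 = 42.4.
A monopolist chooses Q where MR = MC. MR = 273 − 5Q; setting this equal to 167 gives Q = 21.2 and P = 220.
DWL is the triangle between Q = 21.2 and Q = 42.4: ½·(42.4 − 21.2)·(220 − 167) = 561.8.

DWL = 561.8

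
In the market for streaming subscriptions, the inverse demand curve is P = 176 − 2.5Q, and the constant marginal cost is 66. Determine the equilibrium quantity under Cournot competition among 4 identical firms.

In a 4-firm Cournot equilibrium, symmetry and the first-order condition give q = (176 − 66)/(12.5) = 8.8. So Q = 35.2 and P = 88.

Q = 35.2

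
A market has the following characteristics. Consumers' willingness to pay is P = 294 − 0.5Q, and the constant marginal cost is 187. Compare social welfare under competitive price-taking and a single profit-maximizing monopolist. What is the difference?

Perfect competition: P = MC = 187, so 294 − 0.5Q = 187 and Q = 214.
CS = ½·(294 − 187)·214 = 11449; PS = (187 − 187)·214 = 0; TS = 11449.
The monopolist equates marginal revenue to marginal cost: 294 − Q = 187, so Q = 107. From demand, P = 240.5.
CS = ½·(294 − 240.5)·107 = 2862.25; PS = (240.5 − 187)·107 = 5724.5; TS = 8586.75.
Change in social welfare: 8586.75 − 11449 = −2862.25.

Social welfare falls by 2862.25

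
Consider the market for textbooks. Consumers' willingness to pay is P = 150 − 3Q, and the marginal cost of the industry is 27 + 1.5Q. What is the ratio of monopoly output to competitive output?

Monopoly sets MR = MC: 150 − 6Q = 27 + 1.5Q ⇒ Q = 16.4, P = 150 − 3·16.4 = 100.8.
Under competition P = MC: 150 − 3Q = 27 + 1.5Q ⇒ Q = 82/3, P = 68.
Ratio Q_m/Q_c = 16.4/(82/3) = 0.6.

Q_m/Q_c = 0.6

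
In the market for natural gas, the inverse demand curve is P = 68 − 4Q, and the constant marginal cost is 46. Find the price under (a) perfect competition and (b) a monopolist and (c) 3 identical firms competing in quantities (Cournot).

Under competition P = MC = 46, so Q = (68 − 46)/4 = 5.5.
Monopoly sets MR = MC: 68 − 8Q = 46 ⇒ Q = 2.75, P = 68 − 4·2.75 = 57.
With 3 symmetric Cournot firms, each firm's FOC gives 68 − 16q = 46, so q = 1.375, Q = 3·1.375 = 4.125, and P = 51.5.

Competition: P = 46; Monopoly: P = 57; Cournot: P = 51.5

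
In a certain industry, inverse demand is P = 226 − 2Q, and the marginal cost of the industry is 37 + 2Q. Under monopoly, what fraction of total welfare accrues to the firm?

The monopolist equates marginal revenue to marginal cost: 226 − 4Q = 37 + 2Q, so Q = 31.5. From demand, P = 163.
CS = ½·(226 − 163)·31.5 = 992.25.
PS = P·Q − VC(Q) = 163·31.5 − (37·31.5 + ½·2·31.5²) = 2976.75.
Share captured = PS/TS = 2976.75/3969 = 0.75.

PS/TS = 0.75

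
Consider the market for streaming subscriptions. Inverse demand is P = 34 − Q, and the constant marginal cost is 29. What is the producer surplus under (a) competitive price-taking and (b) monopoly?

Competition: PS = 0; Monopoly: PS = 6.25

Competitive firms price at marginal cost: P = 29, giving Q = 5.
PS = (29 − 29)·5 = 0.
The monopolist equates marginal revenue to marginal cost: 34 − 2Q = 29, so Q = 2.5. From demand, P = 31.5.
PS = (31.5 − 29)·2.5 = 6.25.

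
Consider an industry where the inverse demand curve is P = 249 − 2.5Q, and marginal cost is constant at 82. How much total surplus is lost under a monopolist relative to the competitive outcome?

Under competition P = MC = 82, so Q = (249 − 82)/2.5 = 66.8.
Monopoly sets MR = MC: 249 − 5Q = 82 ⇒ Q = 33.4, P = 249 − 2.5·33.4 = 165.5.
DWL is the triangle between Q = 33.4 and Q = 66.8: ½·(66.8 − 33.4)·(165.5 − 82) = 1394.45.

DWL = 1394.45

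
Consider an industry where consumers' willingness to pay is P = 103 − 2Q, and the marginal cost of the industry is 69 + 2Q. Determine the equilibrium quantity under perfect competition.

Competitive equilibrium sets price equal to marginal cost: 103 − 2Q = 69 + 2Q, so Q = 8.5 and P = 86.

Q = 8.5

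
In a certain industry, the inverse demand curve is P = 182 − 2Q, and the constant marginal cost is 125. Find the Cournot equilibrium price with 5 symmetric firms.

P = 134.5

Cournot with 5 identical firms: the symmetric best-response condition is 182 − 12q = 125. Each firm produces q = 4.75, total output Q = 23.75, price P = 134.5.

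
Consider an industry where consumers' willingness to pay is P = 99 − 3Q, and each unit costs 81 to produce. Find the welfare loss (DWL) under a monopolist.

Under competition P = MC = 81, so Q = (99 − 81)/3 = 6.
Monopoly sets MR = MC: 99 − 6Q = 81 ⇒ Q = 3, P = 99 − 3·3 = 90.
DWL is the triangle between Q = 3 and Q = 6: ½·(6 − 3)·(90 − 81) = 13.5.

DWL = 13.5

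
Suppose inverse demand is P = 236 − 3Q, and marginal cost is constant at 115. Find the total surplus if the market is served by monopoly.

A monopolist chooses Q where MR = MC. MR = 236 − 6Q; setting this equal to 115 gives Q = 121/6 and P = 175.5.
CS = ½·(236 − 175.5)·121/6 = 14641/24; PS = (175.5 − 115)·121/6 = 14641/12; TS = 1830.125.

TS = 1830.125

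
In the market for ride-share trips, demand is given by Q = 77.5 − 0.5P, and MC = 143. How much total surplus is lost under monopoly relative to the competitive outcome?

DWL = 9

Inverting demand: P = 155 − 2Q.
Under competition P = MC = 143, so Q = (155 − 143)/2 = 6.
The monopolist equates marginal revenue to marginal cost: 155 − 4Q = 143, so Q = 3. From demand, P = 149.
DWL is the triangle between Q = 3 and Q = 6: ½·(6 − 3)·(149 − 143) = 9.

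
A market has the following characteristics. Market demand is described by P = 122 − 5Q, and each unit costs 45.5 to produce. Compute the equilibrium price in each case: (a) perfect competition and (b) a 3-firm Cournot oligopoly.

Under competition P = MC = 45.5, so Q = (122 − 45.5)/5 = 15.3.
Cournot with 3 identical firms: the symmetric best-response condition is 122 − 20q = 45.5. Each firm produces q = 3.825, total output Q = 11.475, price P = 64.625.

Competition: P = 45.5; Cournot: P = 64.625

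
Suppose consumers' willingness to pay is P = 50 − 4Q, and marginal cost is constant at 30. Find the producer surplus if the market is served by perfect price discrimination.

Under first-degree price discrimination the firm charges each unit its demand price and produces up to where P = MC, i.e. Q = 5. Consumer surplus is zero; producer surplus equals total surplus.
PS = ½·(50 − 30)·5 = 50.

PS = 50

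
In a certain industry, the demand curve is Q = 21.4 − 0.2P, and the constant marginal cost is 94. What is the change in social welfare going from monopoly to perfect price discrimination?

Inverting demand: P = 107 − 5Q.
Monopoly sets MR = MC: 107 − 10Q = 94 ⇒ Q = 1.3, P = 107 − 5·1.3 = 100.5.
CS = ½·(107 − 100.5)·1.3 = 4.225; PS = (100.5 − 94)·1.3 = 8.45; TS = 12.675.
A perfectly discriminating monopolist sells every unit with P(Q) ≥ MC(Q), so output equals the competitive quantity Q = 2.6. Each buyer pays their reservation price, so CS = 0 and the firm captures all surplus.
TS = 16.9 (equal to competitive TS).
Change in social welfare: 16.9 − 12.675 = 4.225.

TS rises by 4.225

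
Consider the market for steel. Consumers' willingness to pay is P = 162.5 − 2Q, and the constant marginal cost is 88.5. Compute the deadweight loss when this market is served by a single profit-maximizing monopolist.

Perfect competition: P = MC = 88.5, so 162.5 − 2Q = 88.5 and Q = 37.
Monopoly sets MR = MC: 162.5 − 4Q = 88.5 ⇒ Q = 18.5, P = 162.5 − 2·18.5 = 125.5.
DWL is the triangle between Q = 18.5 and Q = 37: ½·(37 − 18.5)·(125.5 − 88.5) = 342.25.

DWL = 342.25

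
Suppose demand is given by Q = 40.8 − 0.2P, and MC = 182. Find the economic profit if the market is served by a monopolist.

Inverting demand: P = 204 − 5Q.
A monopolist chooses Q where MR = MC. MR = 204 − 10Q; setting this equal to 182 gives Q = 2.2 and P = 193.
Profit = (193 − 182)·2.2 = 24.2.

Profit = 24.2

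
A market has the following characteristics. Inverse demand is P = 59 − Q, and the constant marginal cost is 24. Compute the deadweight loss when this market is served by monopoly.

DWL = 153.125

Perfect competition: P = MC = 24, so 59 − Q = 24 and Q = 35.
A monopolist chooses Q where MR = MC. MR = 59 − 2Q; setting this equal to 24 gives Q = 17.5 and P = 41.5.
DWL is the triangle between Q = 17.5 and Q = 35: ½·(35 − 17.5)·(41.5 − 24) = 153.125.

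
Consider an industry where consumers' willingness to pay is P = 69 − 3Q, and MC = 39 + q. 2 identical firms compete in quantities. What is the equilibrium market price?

With 2 symmetric Cournot firms, each firm's FOC gives 69 − 9q = 39 + q, so q = 3, Q = 2·3 = 6, and P = 51.

P = 51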